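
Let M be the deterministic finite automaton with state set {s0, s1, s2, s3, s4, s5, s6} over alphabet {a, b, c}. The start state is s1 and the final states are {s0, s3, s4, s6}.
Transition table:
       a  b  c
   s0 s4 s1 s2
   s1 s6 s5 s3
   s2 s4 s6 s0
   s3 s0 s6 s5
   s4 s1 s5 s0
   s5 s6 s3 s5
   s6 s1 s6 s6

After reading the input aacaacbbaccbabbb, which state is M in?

s6

s1 --a--> s6
s6 --a--> s1
s1 --c--> s3
s3 --a--> s0
s0 --a--> s4
s4 --c--> s0
s0 --b--> s1
s1 --b--> s5
s5 --a--> s6
s6 --c--> s6
s6 --c--> s6
s6 --b--> s6
s6 --a--> s1
s1 --b--> s5
s5 --b--> s3
s3 --b--> s6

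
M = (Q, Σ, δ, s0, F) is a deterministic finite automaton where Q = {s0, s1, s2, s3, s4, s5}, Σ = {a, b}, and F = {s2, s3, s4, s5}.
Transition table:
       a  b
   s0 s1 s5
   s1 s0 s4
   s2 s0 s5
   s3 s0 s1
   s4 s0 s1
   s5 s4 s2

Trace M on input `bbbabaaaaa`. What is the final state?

s0 --b--> s5
s5 --b--> s2
s2 --b--> s5
s5 --a--> s4
s4 --b--> s1
s1 --a--> s0
s0 --a--> s1
s1 --a--> s0
s0 --a--> s1
s1 --a--> s0

s0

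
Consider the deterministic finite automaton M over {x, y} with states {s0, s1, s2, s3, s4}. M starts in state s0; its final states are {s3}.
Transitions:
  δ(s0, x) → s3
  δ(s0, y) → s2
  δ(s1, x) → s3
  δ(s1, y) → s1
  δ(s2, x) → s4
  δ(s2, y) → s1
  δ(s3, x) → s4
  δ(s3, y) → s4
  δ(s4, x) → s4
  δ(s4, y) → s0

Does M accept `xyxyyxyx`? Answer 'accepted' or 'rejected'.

s0 --x--> s3
s3 --y--> s4
s4 --x--> s4
s4 --y--> s0
s0 --y--> s2
s2 --x--> s4
s4 --y--> s0
s0 --x--> s3
End in state s3, which is an accepting state.

accepted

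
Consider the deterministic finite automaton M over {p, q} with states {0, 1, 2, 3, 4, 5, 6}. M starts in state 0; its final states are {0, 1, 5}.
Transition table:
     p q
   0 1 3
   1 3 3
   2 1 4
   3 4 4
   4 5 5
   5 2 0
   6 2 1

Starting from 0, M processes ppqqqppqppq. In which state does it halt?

4

0 --p--> 1
1 --p--> 3
3 --q--> 4
4 --q--> 5
5 --q--> 0
0 --p--> 1
1 --p--> 3
3 --q--> 4
4 --p--> 5
5 --p--> 2
2 --q--> 4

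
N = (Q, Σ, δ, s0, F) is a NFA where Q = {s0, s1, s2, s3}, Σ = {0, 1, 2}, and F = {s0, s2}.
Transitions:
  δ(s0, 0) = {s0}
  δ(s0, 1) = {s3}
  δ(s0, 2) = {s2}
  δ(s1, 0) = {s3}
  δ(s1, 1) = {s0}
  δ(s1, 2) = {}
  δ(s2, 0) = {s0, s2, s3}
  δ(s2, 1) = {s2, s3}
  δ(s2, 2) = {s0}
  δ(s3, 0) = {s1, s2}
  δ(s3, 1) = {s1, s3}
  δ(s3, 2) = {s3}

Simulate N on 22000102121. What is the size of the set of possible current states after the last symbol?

Start: {s0}
read 2: {s2}
read 2: {s0}
read 0: {s0}
read 0: {s0}
read 0: {s0}
read 1: {s3}
read 0: {s1, s2}
read 2: {s0}
read 1: {s3}
read 2: {s3}
read 1: {s1, s3}
Final reachable set {s1, s3} has 2 states.

2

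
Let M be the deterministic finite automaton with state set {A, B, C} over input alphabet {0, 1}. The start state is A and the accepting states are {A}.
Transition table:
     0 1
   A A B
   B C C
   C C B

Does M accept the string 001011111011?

rejected

A --0--> A
A --0--> A
A --1--> B
B --0--> C
C --1--> B
B --1--> C
C --1--> B
B --1--> C
C --1--> B
B --0--> C
C --1--> B
B --1--> C
End in state C, which is not an accepting state.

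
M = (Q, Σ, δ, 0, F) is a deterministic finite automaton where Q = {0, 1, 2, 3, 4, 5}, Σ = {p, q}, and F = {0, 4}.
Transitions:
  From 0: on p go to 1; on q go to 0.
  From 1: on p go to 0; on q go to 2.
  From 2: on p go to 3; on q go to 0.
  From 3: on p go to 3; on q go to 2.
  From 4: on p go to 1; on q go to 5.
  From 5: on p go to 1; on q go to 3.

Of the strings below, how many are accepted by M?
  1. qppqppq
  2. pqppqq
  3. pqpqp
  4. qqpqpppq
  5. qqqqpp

qppqppq: accepted
pqppqq: accepted
pqpqp: rejected
qqpqpppq: rejected
qqqqpp: accepted

3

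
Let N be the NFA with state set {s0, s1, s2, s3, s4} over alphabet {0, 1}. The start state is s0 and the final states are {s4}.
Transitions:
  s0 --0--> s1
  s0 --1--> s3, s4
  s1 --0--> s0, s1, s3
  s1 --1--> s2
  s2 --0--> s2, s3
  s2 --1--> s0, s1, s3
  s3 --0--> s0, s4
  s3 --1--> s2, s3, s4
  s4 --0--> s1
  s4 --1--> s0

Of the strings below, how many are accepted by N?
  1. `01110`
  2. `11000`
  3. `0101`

3

`01110`: accepted
`11000`: accepted
`0101`: accepted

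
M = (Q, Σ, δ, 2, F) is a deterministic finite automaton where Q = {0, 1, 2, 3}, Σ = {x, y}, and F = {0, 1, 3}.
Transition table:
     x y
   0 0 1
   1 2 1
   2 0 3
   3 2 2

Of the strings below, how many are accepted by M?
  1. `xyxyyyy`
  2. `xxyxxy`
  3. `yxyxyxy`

`xyxyyyy`: rejected
`xxyxxy`: accepted
`yxyxyxy`: accepted

2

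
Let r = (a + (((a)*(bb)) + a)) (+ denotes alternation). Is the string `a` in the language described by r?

The left alternative a matches a.

yes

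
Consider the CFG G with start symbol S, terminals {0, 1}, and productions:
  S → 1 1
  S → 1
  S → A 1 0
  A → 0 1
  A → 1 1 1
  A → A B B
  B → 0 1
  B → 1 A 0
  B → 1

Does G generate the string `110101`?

no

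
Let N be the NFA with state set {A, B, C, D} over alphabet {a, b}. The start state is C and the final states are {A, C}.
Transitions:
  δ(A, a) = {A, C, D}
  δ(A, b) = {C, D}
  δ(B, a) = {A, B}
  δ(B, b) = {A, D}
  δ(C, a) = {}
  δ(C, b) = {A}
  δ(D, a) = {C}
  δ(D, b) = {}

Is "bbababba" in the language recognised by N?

accepted

Start: {C}
read b: {A}
read b: {C, D}
read a: {C}
read b: {A}
read a: {A, C, D}
read b: {A, C, D}
read b: {A, C, D}
read a: {A, C, D}
Reachable ∩ accepting = {A, C} — nonempty.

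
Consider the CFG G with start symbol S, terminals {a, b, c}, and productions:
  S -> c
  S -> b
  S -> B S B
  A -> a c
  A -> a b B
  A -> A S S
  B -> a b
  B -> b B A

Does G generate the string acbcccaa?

no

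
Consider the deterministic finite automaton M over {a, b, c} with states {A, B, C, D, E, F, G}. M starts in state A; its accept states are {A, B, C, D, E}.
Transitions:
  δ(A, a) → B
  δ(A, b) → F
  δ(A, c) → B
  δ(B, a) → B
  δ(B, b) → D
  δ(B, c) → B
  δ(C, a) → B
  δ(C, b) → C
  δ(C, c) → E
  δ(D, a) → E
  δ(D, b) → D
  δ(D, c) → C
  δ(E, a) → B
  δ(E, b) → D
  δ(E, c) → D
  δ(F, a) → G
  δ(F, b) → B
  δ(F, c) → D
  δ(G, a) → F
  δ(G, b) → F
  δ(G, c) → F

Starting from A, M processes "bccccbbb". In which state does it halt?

D

A --b--> F
F --c--> D
D --c--> C
C --c--> E
E --c--> D
D --b--> D
D --b--> D
D --b--> D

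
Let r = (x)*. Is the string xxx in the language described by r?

Split into 3 pieces x · x · x; each matches x.

yes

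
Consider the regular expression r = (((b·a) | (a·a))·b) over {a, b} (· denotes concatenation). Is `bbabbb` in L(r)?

no

No split of bbabbb into u·v has ((b·a)|(a·a)) matching u and b matching v.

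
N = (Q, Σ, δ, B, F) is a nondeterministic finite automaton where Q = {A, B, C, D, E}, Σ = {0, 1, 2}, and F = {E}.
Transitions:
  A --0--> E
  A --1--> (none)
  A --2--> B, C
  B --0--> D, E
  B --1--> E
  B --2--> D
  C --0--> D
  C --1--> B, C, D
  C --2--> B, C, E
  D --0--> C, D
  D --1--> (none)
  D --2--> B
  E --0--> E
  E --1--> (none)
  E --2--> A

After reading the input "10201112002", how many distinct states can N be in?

Start: {B}
read 1: {E}
read 0: {E}
read 2: {A}
read 0: {E}
read 1: {}
The reachable set is empty and stays empty for the remaining 6 symbols.
Final reachable set {} has 0 states.

0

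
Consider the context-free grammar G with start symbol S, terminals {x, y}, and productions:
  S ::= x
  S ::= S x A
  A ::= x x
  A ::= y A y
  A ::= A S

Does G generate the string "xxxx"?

S ⇒ SxA ⇒ xxA ⇒ xxxx

yes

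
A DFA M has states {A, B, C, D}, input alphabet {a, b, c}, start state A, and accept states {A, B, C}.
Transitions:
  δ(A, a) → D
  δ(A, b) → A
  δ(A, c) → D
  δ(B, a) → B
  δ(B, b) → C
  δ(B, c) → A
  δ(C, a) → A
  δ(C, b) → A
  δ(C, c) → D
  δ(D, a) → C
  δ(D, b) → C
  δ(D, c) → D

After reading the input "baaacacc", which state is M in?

D

A --b--> A
A --a--> D
D --a--> C
C --a--> A
A --c--> D
D --a--> C
C --c--> D
D --c--> D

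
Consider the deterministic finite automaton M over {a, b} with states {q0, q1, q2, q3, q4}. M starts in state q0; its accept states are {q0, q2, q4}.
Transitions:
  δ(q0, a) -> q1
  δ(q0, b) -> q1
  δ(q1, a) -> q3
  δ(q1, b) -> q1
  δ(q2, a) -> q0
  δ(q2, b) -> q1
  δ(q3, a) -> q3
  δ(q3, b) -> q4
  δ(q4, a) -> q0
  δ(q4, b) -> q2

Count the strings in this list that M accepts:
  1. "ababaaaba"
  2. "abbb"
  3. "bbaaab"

2

"ababaaaba": accepted
"abbb": rejected
"bbaaab": accepted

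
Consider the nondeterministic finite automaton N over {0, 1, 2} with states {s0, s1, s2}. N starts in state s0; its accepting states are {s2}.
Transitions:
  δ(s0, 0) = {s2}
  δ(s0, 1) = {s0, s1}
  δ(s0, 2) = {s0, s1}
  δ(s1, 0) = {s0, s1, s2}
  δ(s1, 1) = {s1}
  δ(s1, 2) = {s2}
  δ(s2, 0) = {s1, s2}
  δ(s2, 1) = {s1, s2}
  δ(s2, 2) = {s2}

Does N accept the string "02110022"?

accepted

Start: {s0}
read 0: {s2}
read 2: {s2}
read 1: {s1, s2}
read 1: {s1, s2}
read 0: {s0, s1, s2}
read 0: {s0, s1, s2}
read 2: {s0, s1, s2}
read 2: {s0, s1, s2}
Reachable ∩ accepting = {s2} — nonempty.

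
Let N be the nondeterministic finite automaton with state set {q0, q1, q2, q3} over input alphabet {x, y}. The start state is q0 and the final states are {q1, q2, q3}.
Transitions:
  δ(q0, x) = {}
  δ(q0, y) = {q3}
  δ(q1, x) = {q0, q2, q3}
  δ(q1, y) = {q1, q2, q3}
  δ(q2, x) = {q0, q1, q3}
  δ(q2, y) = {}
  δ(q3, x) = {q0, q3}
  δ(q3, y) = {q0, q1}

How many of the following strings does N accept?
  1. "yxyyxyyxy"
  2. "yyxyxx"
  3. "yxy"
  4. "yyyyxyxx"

4

"yxyyxyyxy": accepted
"yyxyxx": accepted
"yxy": accepted
"yyyyxyxx": accepted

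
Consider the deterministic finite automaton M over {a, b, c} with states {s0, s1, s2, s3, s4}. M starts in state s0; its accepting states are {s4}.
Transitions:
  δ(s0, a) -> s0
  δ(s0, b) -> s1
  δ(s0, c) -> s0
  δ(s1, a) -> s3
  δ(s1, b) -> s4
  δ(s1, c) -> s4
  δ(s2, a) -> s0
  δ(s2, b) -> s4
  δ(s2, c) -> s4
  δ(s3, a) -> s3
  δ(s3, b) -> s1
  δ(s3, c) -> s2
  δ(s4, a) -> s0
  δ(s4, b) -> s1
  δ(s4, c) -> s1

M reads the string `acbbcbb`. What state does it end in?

s1

s0 --a--> s0
s0 --c--> s0
s0 --b--> s1
s1 --b--> s4
s4 --c--> s1
s1 --b--> s4
s4 --b--> s1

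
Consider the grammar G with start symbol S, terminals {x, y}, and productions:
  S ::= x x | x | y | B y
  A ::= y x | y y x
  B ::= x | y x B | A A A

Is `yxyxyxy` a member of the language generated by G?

S ⇒ By ⇒ AAAy ⇒ yxAAy ⇒ yxyxAy ⇒ yxyxyxy

yes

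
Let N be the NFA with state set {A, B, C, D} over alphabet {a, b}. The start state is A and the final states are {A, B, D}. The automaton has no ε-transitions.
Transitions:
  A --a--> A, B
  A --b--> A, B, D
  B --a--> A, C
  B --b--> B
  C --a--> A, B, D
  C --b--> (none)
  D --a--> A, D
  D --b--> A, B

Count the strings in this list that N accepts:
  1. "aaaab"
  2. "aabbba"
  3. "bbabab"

3

"aaaab": accepted
"aabbba": accepted
"bbabab": accepted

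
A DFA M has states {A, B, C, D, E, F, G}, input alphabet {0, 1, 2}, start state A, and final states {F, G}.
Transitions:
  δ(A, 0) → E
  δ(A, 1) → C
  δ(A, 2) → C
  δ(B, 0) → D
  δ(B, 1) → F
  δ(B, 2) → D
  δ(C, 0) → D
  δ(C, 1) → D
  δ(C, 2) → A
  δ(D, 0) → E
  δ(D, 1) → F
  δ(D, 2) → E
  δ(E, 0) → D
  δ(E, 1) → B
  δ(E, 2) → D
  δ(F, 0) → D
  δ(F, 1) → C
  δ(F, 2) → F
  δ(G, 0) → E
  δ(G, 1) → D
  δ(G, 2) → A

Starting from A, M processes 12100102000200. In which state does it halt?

A --1--> C
C --2--> A
A --1--> C
C --0--> D
D --0--> E
E --1--> B
B --0--> D
D --2--> E
E --0--> D
D --0--> E
E --0--> D
D --2--> E
E --0--> D
D --0--> E

E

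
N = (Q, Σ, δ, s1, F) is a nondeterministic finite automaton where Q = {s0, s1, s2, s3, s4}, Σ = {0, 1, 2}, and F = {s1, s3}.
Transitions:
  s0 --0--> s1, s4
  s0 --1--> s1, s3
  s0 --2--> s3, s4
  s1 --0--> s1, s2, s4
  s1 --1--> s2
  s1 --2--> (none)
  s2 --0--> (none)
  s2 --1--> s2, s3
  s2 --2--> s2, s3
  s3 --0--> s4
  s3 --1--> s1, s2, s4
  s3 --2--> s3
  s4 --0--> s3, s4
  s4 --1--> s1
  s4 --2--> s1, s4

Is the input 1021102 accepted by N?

Start: {s1}
read 1: {s2}
read 0: {}
The reachable set is empty and stays empty for the remaining 5 symbols.
Reachable ∩ accepting = {} — empty.

rejected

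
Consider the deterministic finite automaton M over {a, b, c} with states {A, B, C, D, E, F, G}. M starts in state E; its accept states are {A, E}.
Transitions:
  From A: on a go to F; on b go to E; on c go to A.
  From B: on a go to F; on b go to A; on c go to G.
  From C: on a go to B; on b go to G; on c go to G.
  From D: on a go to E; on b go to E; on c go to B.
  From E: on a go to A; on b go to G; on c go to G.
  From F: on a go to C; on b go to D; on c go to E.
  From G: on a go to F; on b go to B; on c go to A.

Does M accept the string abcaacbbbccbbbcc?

accepted

E --a--> A
A --b--> E
E --c--> G
G --a--> F
F --a--> C
C --c--> G
G --b--> B
B --b--> A
A --b--> E
E --c--> G
G --c--> A
A --b--> E
E --b--> G
G --b--> B
B --c--> G
G --c--> A
End in state A, which is an accepting state.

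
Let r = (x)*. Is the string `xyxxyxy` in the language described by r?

no

xyxxyxy cannot be split into zero or more pieces each matching x.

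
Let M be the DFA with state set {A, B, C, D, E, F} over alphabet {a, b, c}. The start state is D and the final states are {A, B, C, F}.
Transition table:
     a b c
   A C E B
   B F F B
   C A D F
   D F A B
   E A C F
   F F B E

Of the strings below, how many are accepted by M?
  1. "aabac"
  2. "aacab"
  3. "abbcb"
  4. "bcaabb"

"aabac": rejected
"aacab": rejected
"abbcb": accepted
"bcaabb": accepted

2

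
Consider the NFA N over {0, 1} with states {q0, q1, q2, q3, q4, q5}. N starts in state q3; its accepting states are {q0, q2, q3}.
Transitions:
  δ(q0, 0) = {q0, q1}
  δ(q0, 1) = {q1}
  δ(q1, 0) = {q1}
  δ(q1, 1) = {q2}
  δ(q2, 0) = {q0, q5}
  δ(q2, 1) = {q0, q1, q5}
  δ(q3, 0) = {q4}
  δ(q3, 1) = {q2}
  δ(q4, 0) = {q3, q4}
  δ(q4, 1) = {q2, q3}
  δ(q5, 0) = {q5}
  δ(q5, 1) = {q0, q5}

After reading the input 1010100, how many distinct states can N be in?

3

Start: {q3}
read 1: {q2}
read 0: {q0, q5}
read 1: {q0, q1, q5}
read 0: {q0, q1, q5}
read 1: {q0, q1, q2, q5}
read 0: {q0, q1, q5}
read 0: {q0, q1, q5}
Final reachable set {q0, q1, q5} has 3 states.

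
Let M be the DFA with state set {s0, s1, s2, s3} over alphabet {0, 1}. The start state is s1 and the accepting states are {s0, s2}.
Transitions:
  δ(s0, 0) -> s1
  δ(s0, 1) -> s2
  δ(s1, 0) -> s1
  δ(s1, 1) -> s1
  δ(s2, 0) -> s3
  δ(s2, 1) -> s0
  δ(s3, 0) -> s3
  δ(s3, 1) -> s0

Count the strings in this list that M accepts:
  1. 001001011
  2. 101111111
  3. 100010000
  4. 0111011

0

001001011: rejected
101111111: rejected
100010000: rejected
0111011: rejected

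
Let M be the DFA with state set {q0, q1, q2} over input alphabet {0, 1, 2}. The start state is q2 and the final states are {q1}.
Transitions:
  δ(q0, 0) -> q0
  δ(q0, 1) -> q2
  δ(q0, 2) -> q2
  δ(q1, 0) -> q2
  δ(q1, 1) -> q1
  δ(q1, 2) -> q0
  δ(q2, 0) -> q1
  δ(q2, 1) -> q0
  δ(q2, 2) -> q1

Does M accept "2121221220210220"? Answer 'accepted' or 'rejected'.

rejected

q2 --2--> q1
q1 --1--> q1
q1 --2--> q0
q0 --1--> q2
q2 --2--> q1
q1 --2--> q0
q0 --1--> q2
q2 --2--> q1
q1 --2--> q0
q0 --0--> q0
q0 --2--> q2
q2 --1--> q0
q0 --0--> q0
q0 --2--> q2
q2 --2--> q1
q1 --0--> q2
End in state q2, which is not an accepting state.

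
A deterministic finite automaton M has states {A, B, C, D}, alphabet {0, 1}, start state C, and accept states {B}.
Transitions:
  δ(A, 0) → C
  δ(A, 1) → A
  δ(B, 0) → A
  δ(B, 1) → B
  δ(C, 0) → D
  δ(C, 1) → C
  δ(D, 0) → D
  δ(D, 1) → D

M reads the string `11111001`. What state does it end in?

C --1--> C
C --1--> C
C --1--> C
C --1--> C
C --1--> C
C --0--> D
D --0--> D
D --1--> D

D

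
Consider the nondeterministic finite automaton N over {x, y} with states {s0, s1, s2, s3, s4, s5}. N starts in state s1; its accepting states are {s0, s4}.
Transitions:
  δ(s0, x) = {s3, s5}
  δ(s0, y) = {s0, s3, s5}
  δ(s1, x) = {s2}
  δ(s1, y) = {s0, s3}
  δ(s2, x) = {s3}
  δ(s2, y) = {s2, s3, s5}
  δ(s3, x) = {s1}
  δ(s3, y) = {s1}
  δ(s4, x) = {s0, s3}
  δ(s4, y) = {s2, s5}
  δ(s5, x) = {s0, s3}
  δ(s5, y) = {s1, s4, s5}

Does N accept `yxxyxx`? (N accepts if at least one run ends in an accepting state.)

Start: {s1}
read y: {s0, s3}
read x: {s1, s3, s5}
read x: {s0, s1, s2, s3}
read y: {s0, s1, s2, s3, s5}
read x: {s0, s1, s2, s3, s5}
read x: {s0, s1, s2, s3, s5}
Reachable ∩ accepting = {s0} — nonempty.

accepted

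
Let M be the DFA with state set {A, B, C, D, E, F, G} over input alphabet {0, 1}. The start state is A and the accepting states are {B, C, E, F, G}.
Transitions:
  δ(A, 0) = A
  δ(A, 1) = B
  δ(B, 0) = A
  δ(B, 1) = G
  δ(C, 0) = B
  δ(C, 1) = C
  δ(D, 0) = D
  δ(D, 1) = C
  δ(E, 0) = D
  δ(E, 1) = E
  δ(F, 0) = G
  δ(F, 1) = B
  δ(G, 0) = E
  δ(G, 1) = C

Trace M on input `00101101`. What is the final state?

A --0--> A
A --0--> A
A --1--> B
B --0--> A
A --1--> B
B --1--> G
G --0--> E
E --1--> E

E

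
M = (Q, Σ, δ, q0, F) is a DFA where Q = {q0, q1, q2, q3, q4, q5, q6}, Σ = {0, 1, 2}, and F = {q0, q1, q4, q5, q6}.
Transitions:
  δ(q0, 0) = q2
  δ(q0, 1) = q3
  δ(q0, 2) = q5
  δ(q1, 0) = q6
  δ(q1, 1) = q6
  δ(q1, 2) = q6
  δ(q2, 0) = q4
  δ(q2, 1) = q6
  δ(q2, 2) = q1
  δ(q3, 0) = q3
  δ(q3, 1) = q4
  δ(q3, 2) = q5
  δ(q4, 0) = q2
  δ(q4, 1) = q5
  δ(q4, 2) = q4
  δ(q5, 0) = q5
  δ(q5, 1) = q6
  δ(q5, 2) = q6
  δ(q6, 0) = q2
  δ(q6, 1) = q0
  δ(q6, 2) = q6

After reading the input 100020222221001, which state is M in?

q0 --1--> q3
q3 --0--> q3
q3 --0--> q3
q3 --0--> q3
q3 --2--> q5
q5 --0--> q5
q5 --2--> q6
q6 --2--> q6
q6 --2--> q6
q6 --2--> q6
q6 --2--> q6
q6 --1--> q0
q0 --0--> q2
q2 --0--> q4
q4 --1--> q5

q5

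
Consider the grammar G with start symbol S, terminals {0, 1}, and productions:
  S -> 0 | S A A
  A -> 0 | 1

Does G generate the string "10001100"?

no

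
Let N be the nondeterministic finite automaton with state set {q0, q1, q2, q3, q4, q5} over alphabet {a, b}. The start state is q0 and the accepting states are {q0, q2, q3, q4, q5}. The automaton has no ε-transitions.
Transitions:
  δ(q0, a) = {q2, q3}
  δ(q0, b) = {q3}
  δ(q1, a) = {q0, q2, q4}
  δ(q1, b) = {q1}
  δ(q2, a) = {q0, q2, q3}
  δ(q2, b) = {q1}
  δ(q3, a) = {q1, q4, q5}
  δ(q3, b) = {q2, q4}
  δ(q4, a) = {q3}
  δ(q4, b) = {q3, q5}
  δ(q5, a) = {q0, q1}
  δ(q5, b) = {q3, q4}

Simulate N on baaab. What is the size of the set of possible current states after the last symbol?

5

Start: {q0}
read b: {q3}
read a: {q1, q4, q5}
read a: {q0, q1, q2, q3, q4}
read a: {q0, q1, q2, q3, q4, q5}
read b: {q1, q2, q3, q4, q5}
Final reachable set {q1, q2, q3, q4, q5} has 5 states.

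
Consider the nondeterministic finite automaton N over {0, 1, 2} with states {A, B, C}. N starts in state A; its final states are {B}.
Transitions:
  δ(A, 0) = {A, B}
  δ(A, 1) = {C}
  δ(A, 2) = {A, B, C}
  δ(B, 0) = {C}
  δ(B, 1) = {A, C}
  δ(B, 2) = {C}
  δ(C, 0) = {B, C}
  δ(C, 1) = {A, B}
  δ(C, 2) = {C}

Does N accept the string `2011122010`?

Start: {A}
read 2: {A, B, C}
read 0: {A, B, C}
read 1: {A, B, C}
read 1: {A, B, C}
read 1: {A, B, C}
read 2: {A, B, C}
read 2: {A, B, C}
read 0: {A, B, C}
read 1: {A, B, C}
read 0: {A, B, C}
Reachable ∩ accepting = {B} — nonempty.

accepted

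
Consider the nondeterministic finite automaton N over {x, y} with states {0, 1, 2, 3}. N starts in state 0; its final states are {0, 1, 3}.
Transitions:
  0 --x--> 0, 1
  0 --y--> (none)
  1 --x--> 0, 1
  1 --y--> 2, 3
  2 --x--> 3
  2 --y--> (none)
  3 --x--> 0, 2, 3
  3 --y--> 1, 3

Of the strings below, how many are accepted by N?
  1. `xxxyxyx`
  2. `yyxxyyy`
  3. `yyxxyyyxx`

`xxxyxyx`: accepted
`yyxxyyy`: rejected
`yyxxyyyxx`: rejected

1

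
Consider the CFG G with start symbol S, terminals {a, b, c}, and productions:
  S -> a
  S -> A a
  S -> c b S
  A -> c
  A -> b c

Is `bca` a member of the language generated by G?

yes

S ⇒ Aa ⇒ bca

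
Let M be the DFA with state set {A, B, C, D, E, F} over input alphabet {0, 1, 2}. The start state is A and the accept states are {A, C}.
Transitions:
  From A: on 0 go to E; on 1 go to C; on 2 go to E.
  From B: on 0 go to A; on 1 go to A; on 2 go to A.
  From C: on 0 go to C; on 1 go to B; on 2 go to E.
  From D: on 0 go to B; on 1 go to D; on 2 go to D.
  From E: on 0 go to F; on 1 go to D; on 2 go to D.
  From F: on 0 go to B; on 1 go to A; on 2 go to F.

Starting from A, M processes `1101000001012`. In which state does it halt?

E

A --1--> C
C --1--> B
B --0--> A
A --1--> C
C --0--> C
C --0--> C
C --0--> C
C --0--> C
C --0--> C
C --1--> B
B --0--> A
A --1--> C
C --2--> E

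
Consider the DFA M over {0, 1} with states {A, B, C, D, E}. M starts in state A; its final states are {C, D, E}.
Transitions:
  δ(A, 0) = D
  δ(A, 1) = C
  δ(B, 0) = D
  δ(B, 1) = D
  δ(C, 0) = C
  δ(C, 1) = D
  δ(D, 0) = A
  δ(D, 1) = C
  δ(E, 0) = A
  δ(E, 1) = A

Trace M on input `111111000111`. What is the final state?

C

A --1--> C
C --1--> D
D --1--> C
C --1--> D
D --1--> C
C --1--> D
D --0--> A
A --0--> D
D --0--> A
A --1--> C
C --1--> D
D --1--> C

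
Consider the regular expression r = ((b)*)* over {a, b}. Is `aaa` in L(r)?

aaa cannot be split into zero or more pieces each matching (b)*.

no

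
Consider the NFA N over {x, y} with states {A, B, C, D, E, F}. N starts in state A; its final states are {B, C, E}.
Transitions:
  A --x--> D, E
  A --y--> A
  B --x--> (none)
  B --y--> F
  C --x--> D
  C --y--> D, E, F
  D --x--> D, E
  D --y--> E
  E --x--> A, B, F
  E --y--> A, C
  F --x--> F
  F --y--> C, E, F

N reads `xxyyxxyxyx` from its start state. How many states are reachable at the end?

Start: {A}
read x: {D, E}
read x: {A, B, D, E, F}
read y: {A, C, E, F}
read y: {A, C, D, E, F}
read x: {A, B, D, E, F}
read x: {A, B, D, E, F}
read y: {A, C, E, F}
read x: {A, B, D, E, F}
read y: {A, C, E, F}
read x: {A, B, D, E, F}
Final reachable set {A, B, D, E, F} has 5 states.

5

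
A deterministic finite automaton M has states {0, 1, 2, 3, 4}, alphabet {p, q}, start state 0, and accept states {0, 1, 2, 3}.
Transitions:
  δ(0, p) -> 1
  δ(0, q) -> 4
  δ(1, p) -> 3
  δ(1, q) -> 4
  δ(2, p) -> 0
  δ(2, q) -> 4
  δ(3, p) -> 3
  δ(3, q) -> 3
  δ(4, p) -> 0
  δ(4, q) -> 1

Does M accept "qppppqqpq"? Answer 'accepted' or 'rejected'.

0 --q--> 4
4 --p--> 0
0 --p--> 1
1 --p--> 3
3 --p--> 3
3 --q--> 3
3 --q--> 3
3 --p--> 3
3 --q--> 3
End in state 3, which is an accepting state.

accepted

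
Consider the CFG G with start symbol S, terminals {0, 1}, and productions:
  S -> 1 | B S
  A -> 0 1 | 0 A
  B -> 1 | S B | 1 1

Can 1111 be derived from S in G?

S ⇒ BS ⇒ 1S ⇒ 1BS ⇒ 111S ⇒ 1111

yes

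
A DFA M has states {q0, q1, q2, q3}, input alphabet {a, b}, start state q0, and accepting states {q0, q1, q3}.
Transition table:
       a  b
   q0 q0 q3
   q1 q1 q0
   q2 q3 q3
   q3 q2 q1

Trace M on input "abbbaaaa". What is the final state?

q0

q0 --a--> q0
q0 --b--> q3
q3 --b--> q1
q1 --b--> q0
q0 --a--> q0
q0 --a--> q0
q0 --a--> q0
q0 --a--> q0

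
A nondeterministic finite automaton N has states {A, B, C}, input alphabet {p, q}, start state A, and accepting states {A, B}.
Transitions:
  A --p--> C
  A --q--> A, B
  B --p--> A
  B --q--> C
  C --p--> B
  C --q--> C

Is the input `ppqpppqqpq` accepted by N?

rejected

Start: {A}
read p: {C}
read p: {B}
read q: {C}
read p: {B}
read p: {A}
read p: {C}
read q: {C}
read q: {C}
read p: {B}
read q: {C}
Reachable ∩ accepting = {} — empty.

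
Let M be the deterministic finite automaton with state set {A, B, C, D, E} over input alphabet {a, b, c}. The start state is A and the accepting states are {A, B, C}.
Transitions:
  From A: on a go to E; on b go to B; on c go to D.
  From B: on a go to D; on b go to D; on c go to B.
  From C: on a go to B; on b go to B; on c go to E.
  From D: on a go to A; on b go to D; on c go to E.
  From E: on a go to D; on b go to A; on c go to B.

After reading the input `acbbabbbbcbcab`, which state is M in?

A --a--> E
E --c--> B
B --b--> D
D --b--> D
D --a--> A
A --b--> B
B --b--> D
D --b--> D
D --b--> D
D --c--> E
E --b--> A
A --c--> D
D --a--> A
A --b--> B

B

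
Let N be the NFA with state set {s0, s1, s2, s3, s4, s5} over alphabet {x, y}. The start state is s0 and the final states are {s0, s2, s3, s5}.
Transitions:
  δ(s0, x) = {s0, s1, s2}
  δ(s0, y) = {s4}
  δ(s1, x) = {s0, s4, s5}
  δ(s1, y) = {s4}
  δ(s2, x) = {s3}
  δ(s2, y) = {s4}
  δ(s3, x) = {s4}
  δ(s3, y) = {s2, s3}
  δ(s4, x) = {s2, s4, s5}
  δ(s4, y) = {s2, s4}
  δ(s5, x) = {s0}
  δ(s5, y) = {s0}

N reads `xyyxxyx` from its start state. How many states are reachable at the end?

Start: {s0}
read x: {s0, s1, s2}
read y: {s4}
read y: {s2, s4}
read x: {s2, s3, s4, s5}
read x: {s0, s2, s3, s4, s5}
read y: {s0, s2, s3, s4}
read x: {s0, s1, s2, s3, s4, s5}
Final reachable set {s0, s1, s2, s3, s4, s5} has 6 states.

6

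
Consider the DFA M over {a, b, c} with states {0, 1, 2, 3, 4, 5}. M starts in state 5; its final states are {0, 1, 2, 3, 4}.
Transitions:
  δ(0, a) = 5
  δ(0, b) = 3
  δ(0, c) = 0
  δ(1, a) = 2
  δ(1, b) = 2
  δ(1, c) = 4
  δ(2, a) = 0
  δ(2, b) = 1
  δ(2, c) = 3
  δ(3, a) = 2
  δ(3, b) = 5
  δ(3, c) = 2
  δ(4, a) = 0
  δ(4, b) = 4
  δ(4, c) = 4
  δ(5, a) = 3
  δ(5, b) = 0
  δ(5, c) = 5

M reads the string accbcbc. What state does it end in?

5 --a--> 3
3 --c--> 2
2 --c--> 3
3 --b--> 5
5 --c--> 5
5 --b--> 0
0 --c--> 0

0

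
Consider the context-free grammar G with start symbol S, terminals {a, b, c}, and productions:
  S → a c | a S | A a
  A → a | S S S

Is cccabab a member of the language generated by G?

no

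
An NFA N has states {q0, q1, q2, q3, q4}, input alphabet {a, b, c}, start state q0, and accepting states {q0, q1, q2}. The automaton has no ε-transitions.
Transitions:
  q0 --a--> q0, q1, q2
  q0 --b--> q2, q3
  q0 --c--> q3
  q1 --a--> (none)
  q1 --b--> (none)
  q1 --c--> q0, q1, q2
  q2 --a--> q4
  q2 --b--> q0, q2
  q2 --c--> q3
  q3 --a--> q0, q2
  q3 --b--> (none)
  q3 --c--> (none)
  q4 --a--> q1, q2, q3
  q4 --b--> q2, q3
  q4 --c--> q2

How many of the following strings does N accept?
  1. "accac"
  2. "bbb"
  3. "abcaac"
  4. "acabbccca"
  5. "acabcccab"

3

"accac": accepted
"bbb": accepted
"abcaac": accepted
"acabbccca": rejected
"acabcccab": rejected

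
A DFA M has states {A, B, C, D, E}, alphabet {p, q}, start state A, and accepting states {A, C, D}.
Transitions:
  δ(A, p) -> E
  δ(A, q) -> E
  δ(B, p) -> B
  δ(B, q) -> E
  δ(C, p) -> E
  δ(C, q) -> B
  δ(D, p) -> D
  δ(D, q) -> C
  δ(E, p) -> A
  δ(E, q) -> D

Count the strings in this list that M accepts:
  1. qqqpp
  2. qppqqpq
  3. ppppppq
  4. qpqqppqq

2

qqqpp: accepted
qppqqpq: accepted
ppppppq: rejected
qpqqppqq: rejected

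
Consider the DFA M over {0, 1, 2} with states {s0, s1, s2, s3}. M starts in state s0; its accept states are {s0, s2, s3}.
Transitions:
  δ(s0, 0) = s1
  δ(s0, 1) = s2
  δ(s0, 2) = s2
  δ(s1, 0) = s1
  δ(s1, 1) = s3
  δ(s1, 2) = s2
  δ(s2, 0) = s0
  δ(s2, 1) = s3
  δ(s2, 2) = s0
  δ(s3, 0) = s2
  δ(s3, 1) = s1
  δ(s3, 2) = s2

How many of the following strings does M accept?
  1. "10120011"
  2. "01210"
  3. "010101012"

2

"10120011": rejected
"01210": accepted
"010101012": accepted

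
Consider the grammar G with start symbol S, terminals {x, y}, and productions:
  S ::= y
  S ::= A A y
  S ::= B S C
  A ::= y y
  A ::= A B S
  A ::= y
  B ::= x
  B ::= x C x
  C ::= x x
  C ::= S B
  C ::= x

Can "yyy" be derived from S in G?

yes

S ⇒ AAy ⇒ yAy ⇒ yyy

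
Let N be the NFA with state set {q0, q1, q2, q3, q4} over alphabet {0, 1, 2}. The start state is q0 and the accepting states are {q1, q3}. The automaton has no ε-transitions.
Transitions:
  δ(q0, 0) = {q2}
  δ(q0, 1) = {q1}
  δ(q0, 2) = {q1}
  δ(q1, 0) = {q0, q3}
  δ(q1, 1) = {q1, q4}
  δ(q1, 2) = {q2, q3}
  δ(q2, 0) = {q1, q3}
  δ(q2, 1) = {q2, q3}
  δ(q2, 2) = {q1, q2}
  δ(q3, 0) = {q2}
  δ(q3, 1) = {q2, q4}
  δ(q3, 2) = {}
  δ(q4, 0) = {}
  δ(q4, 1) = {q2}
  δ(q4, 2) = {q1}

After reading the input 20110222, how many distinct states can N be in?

Start: {q0}
read 2: {q1}
read 0: {q0, q3}
read 1: {q1, q2, q4}
read 1: {q1, q2, q3, q4}
read 0: {q0, q1, q2, q3}
read 2: {q1, q2, q3}
read 2: {q1, q2, q3}
read 2: {q1, q2, q3}
Final reachable set {q1, q2, q3} has 3 states.

3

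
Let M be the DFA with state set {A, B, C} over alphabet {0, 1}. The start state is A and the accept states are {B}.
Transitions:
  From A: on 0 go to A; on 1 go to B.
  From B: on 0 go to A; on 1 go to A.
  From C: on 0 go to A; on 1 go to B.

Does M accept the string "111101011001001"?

accepted

A --1--> B
B --1--> A
A --1--> B
B --1--> A
A --0--> A
A --1--> B
B --0--> A
A --1--> B
B --1--> A
A --0--> A
A --0--> A
A --1--> B
B --0--> A
A --0--> A
A --1--> B
End in state B, which is an accepting state.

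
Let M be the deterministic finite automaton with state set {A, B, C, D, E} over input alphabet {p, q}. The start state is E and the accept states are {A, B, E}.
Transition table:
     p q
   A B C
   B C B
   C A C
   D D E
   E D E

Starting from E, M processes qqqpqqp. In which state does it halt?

E --q--> E
E --q--> E
E --q--> E
E --p--> D
D --q--> E
E --q--> E
E --p--> D

D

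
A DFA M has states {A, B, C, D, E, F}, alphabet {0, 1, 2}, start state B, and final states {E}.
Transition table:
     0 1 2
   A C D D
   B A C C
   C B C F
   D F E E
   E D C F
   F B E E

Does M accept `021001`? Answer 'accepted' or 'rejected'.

accepted

B --0--> A
A --2--> D
D --1--> E
E --0--> D
D --0--> F
F --1--> E
End in state E, which is an accepting state.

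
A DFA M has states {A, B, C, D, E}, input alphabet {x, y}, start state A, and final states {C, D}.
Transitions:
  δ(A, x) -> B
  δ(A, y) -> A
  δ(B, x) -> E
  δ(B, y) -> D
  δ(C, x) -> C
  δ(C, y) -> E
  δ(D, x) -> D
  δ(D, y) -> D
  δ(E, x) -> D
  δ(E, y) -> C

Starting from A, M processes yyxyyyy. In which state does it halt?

D

A --y--> A
A --y--> A
A --x--> B
B --y--> D
D --y--> D
D --y--> D
D --y--> D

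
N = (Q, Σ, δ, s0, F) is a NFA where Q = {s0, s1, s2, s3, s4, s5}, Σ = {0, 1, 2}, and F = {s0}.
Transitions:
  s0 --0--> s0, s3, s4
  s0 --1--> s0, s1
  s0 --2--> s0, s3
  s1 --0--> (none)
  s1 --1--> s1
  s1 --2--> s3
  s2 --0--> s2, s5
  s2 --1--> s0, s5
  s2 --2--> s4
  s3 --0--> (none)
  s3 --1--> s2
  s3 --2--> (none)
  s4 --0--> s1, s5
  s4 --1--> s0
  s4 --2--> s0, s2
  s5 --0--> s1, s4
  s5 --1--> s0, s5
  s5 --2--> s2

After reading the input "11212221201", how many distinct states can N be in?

4

Start: {s0}
read 1: {s0, s1}
read 1: {s0, s1}
read 2: {s0, s3}
read 1: {s0, s1, s2}
read 2: {s0, s3, s4}
read 2: {s0, s2, s3}
read 2: {s0, s3, s4}
read 1: {s0, s1, s2}
read 2: {s0, s3, s4}
read 0: {s0, s1, s3, s4, s5}
read 1: {s0, s1, s2, s5}
Final reachable set {s0, s1, s2, s5} has 4 states.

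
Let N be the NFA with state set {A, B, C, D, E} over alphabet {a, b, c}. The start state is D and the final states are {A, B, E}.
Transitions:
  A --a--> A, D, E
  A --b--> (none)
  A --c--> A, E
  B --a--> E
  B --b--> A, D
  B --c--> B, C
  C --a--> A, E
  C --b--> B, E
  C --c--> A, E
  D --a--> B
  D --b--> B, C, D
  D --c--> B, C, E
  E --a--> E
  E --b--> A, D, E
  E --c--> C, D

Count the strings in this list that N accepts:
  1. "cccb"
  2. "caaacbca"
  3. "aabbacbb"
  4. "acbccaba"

4

"cccb": accepted
"caaacbca": accepted
"aabbacbb": accepted
"acbccaba": accepted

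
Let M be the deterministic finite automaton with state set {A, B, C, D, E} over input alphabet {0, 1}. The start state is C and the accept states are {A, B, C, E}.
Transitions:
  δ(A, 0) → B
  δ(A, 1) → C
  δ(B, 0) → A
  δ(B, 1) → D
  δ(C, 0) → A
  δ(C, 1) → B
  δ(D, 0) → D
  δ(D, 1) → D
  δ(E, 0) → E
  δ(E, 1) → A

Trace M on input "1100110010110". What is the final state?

C --1--> B
B --1--> D
D --0--> D
D --0--> D
D --1--> D
D --1--> D
D --0--> D
D --0--> D
D --1--> D
D --0--> D
D --1--> D
D --1--> D
D --0--> D

D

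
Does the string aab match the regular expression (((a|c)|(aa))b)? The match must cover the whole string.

yes

Split as aa·b: ((a|c)|(aa)) matches aa and b matches b.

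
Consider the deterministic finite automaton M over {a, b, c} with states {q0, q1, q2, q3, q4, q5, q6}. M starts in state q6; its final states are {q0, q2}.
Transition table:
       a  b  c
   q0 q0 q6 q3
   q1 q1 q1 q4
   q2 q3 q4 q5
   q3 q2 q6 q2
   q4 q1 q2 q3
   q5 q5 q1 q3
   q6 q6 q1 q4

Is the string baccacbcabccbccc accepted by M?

q6 --b--> q1
q1 --a--> q1
q1 --c--> q4
q4 --c--> q3
q3 --a--> q2
q2 --c--> q5
q5 --b--> q1
q1 --c--> q4
q4 --a--> q1
q1 --b--> q1
q1 --c--> q4
q4 --c--> q3
q3 --b--> q6
q6 --c--> q4
q4 --c--> q3
q3 --c--> q2
End in state q2, which is an accepting state.

accepted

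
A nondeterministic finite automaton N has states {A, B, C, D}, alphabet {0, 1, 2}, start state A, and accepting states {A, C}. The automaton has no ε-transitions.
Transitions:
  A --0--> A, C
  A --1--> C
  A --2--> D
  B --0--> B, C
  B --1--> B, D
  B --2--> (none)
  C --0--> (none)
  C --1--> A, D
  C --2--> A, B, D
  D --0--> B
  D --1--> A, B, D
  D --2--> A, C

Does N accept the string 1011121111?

Start: {A}
read 1: {C}
read 0: {}
The reachable set is empty and stays empty for the remaining 8 symbols.
Reachable ∩ accepting = {} — empty.

rejected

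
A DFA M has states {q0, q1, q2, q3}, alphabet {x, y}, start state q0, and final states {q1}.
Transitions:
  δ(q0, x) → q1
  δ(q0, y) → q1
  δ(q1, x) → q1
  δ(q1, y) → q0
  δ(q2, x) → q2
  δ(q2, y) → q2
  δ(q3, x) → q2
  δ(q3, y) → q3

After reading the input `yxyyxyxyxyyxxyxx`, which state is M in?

q0 --y--> q1
q1 --x--> q1
q1 --y--> q0
q0 --y--> q1
q1 --x--> q1
q1 --y--> q0
q0 --x--> q1
q1 --y--> q0
q0 --x--> q1
q1 --y--> q0
q0 --y--> q1
q1 --x--> q1
q1 --x--> q1
q1 --y--> q0
q0 --x--> q1
q1 --x--> q1

q1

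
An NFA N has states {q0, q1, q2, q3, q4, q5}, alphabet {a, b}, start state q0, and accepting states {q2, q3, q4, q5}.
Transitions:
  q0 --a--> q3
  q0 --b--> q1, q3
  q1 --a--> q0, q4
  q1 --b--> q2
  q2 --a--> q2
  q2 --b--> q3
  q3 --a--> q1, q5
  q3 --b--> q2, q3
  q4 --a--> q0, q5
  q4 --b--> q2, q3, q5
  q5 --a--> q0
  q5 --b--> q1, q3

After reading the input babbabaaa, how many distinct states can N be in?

Start: {q0}
read b: {q1, q3}
read a: {q0, q1, q4, q5}
read b: {q1, q2, q3, q5}
read b: {q1, q2, q3}
read a: {q0, q1, q2, q4, q5}
read b: {q1, q2, q3, q5}
read a: {q0, q1, q2, q4, q5}
read a: {q0, q2, q3, q4, q5}
read a: {q0, q1, q2, q3, q5}
Final reachable set {q0, q1, q2, q3, q5} has 5 states.

5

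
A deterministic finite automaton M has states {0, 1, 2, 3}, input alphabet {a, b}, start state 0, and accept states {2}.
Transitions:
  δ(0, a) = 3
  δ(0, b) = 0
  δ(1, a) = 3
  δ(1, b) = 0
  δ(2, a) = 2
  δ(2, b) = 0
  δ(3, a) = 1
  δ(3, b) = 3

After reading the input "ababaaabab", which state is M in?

0 --a--> 3
3 --b--> 3
3 --a--> 1
1 --b--> 0
0 --a--> 3
3 --a--> 1
1 --a--> 3
3 --b--> 3
3 --a--> 1
1 --b--> 0

0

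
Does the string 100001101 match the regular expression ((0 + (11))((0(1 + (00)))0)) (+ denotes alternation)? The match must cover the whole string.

no

No split of 100001101 into u·v has (0+(11)) matching u and ((0(1+(00)))0) matching v.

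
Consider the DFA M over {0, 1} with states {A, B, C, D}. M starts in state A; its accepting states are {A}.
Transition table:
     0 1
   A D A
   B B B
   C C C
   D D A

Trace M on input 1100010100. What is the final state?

D

A --1--> A
A --1--> A
A --0--> D
D --0--> D
D --0--> D
D --1--> A
A --0--> D
D --1--> A
A --0--> D
D --0--> D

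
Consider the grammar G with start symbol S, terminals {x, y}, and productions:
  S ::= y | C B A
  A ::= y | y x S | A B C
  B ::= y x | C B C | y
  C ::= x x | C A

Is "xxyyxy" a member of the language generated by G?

S ⇒ CBA ⇒ CABA ⇒ xxABA ⇒ xxyBA ⇒ xxyyxA ⇒ xxyyxy

yes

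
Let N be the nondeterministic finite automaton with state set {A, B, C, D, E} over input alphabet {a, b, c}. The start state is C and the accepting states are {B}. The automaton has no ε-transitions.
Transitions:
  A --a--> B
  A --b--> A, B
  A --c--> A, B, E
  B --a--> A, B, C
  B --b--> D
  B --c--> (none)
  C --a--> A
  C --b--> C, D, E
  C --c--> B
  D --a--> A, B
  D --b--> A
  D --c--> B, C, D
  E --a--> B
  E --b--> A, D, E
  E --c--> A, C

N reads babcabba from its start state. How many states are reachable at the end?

Start: {C}
read b: {C, D, E}
read a: {A, B}
read b: {A, B, D}
read c: {A, B, C, D, E}
read a: {A, B, C}
read b: {A, B, C, D, E}
read b: {A, B, C, D, E}
read a: {A, B, C}
Final reachable set {A, B, C} has 3 states.

3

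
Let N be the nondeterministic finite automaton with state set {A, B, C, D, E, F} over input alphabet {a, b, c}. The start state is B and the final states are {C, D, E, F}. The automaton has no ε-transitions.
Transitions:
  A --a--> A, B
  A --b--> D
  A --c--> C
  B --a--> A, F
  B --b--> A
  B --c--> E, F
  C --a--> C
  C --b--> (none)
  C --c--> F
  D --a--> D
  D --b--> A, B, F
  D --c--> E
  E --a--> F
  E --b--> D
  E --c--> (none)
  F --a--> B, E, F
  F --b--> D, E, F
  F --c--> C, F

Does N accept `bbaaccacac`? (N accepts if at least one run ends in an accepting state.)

Start: {B}
read b: {A}
read b: {D}
read a: {D}
read a: {D}
read c: {E}
read c: {}
The reachable set is empty and stays empty for the remaining 4 symbols.
Reachable ∩ accepting = {} — empty.

rejected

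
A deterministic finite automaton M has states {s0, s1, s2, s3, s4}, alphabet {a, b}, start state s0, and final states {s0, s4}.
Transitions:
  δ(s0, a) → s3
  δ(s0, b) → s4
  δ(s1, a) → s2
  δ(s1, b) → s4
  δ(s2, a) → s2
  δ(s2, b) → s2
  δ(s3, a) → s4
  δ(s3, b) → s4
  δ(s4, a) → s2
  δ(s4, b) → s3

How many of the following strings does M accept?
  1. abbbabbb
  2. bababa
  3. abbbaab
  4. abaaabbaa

0

abbbabbb: rejected
bababa: rejected
abbbaab: rejected
abaaabbaa: rejected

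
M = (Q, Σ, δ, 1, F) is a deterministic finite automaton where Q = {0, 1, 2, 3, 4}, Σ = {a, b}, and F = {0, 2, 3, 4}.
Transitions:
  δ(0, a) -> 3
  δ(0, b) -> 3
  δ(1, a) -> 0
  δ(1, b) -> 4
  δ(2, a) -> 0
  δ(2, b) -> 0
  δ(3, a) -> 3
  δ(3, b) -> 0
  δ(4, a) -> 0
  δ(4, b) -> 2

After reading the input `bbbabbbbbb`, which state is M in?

1 --b--> 4
4 --b--> 2
2 --b--> 0
0 --a--> 3
3 --b--> 0
0 --b--> 3
3 --b--> 0
0 --b--> 3
3 --b--> 0
0 --b--> 3

3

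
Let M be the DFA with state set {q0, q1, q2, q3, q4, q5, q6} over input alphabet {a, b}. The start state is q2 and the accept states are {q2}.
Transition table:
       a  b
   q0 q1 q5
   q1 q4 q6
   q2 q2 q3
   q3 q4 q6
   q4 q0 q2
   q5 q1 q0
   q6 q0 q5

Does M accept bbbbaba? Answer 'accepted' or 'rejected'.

rejected

q2 --b--> q3
q3 --b--> q6
q6 --b--> q5
q5 --b--> q0
q0 --a--> q1
q1 --b--> q6
q6 --a--> q0
End in state q0, which is not an accepting state.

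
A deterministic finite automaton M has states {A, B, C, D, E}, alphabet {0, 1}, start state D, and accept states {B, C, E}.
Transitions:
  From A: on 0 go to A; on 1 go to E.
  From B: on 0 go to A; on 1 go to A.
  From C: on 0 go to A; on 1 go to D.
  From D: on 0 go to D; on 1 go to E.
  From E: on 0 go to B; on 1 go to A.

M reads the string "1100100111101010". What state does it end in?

A

D --1--> E
E --1--> A
A --0--> A
A --0--> A
A --1--> E
E --0--> B
B --0--> A
A --1--> E
E --1--> A
A --1--> E
E --1--> A
A --0--> A
A --1--> E
E --0--> B
B --1--> A
A --0--> A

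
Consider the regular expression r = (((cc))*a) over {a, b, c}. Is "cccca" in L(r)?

Split as cccc·a: ((cc))* matches cccc and a matches a.

yes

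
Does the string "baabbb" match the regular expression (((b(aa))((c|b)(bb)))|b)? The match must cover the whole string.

yes

The left alternative ((b(aa))((c|b)(bb))) matches baabbb.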